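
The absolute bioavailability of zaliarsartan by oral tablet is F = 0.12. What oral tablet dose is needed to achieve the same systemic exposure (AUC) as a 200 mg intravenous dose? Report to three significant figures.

For equal systemic exposure: F × D_ev = D_iv
D_ev = D_iv / F = 200 / 0.12 = 1666.67 mg

D_oral = 1670 mg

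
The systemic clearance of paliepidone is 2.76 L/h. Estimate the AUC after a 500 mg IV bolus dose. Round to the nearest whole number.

AUC = 181 mg/L·h

AUC_0→∞ = Dose_iv / CL
        = 500 / 2.76 = 181.159 mg/L·h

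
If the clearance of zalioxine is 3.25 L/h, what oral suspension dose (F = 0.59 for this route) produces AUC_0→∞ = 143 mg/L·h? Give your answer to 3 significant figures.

Dose = CL × AUC_0→∞ / F
     = 3.25 × 143 / 0.59 = 787.712 mg

Dose = 788 mg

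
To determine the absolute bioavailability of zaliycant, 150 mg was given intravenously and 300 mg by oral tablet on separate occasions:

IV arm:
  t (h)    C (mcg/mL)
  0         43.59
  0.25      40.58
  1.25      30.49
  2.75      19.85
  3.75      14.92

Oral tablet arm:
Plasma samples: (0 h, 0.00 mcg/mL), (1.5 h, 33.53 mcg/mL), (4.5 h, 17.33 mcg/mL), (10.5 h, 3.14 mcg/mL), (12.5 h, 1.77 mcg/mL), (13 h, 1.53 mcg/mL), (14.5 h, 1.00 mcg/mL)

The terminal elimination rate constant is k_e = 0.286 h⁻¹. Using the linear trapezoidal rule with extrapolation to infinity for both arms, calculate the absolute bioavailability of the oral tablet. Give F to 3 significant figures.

Trapezoidal AUC_0→3.75 (IV):
  [0→0.25]: (43.59+40.58)/2 × 0.25 = 10.52125
  [0.25→1.25]: (40.58+30.49)/2 × 1 = 35.535
  [1.25→2.75]: (30.49+19.85)/2 × 1.5 = 37.755
  [2.75→3.75]: (19.85+14.92)/2 × 1 = 17.385
  Sum = 101.19625 mcg/mL·h
IV tail: 14.92/0.286 = 52.168; AUC_iv,0→∞ = 101.19625 + 52.168 = 153.36425 mcg/mL·h
Trapezoidal AUC_0→14.5 (oral tablet):
  [0→1.5]: (0.00+33.53)/2 × 1.5 = 25.1475
  [1.5→4.5]: (33.53+17.33)/2 × 3 = 76.29
  [4.5→10.5]: (17.33+3.14)/2 × 6 = 61.41
  [10.5→12.5]: (3.14+1.77)/2 × 2 = 4.91
  [12.5→13]: (1.77+1.53)/2 × 0.5 = 0.825
  [13→14.5]: (1.53+1.00)/2 × 1.5 = 1.8975
  Sum = 170.48 mcg/mL·h
oral tablet tail: 1.00/0.286 = 3.497; AUC_ev,0→∞ = 170.48 + 3.497 = 173.977 mcg/mL·h
F = (AUC_ev/D_ev)/(AUC_iv/D_iv) = (173.977/300)/(153.36425/150) = 0.579923/1.02243 = 0.5672

F = 0.567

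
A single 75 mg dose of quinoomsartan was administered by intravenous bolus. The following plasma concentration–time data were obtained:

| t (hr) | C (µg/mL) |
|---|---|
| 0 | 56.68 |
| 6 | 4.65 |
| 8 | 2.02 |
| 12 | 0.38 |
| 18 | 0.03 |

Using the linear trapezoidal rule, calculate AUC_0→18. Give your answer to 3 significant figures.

AUC = 197 µg/mL·hr

Trapezoidal AUC_0→18:
  [0→6]: (56.68+4.65)/2 × 6 = 183.99
  [6→8]: (4.65+2.02)/2 × 2 = 6.67
  [8→12]: (2.02+0.38)/2 × 4 = 4.8
  [12→18]: (0.38+0.03)/2 × 6 = 1.23
  Sum = 196.69 µg/mL·hr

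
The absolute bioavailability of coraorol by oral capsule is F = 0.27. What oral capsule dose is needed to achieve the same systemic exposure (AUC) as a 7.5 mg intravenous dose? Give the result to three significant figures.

For equal systemic exposure: F × D_ev = D_iv
D_ev = D_iv / F = 7.5 / 0.27 = 27.7778 mg

D_oral = 27.8 mg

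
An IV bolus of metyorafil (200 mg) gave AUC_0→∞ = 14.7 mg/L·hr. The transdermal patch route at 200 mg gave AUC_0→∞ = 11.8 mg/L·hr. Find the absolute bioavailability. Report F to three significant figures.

F = 0.803

F = (AUC_ev / D_ev) / (AUC_iv / D_iv)
  = (11.8/200) / (14.7/200)
  = 0.059 / 0.0735 = 0.8027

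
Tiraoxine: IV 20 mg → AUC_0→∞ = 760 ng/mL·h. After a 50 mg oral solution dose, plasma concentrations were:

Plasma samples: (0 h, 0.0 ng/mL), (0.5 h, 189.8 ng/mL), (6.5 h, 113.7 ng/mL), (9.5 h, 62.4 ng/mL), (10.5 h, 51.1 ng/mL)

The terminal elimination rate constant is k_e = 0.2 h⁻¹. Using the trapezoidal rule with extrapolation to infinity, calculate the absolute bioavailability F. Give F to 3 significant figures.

F = 0.808

Trapezoidal AUC_0→10.5 (oral solution):
  [0→0.5]: (0.0+189.8)/2 × 0.5 = 47.45
  [0.5→6.5]: (189.8+113.7)/2 × 6 = 910.5
  [6.5→9.5]: (113.7+62.4)/2 × 3 = 264.15
  [9.5→10.5]: (62.4+51.1)/2 × 1 = 56.75
  Sum = 1278.85 ng/mL·h
Tail: C_last/k_e = 51.1/0.2 = 255.500
AUC_0→∞ (oral solution) = 1278.85 + 255.500 = 1534.35 ng/mL·h
F = (AUC_ev/D_ev)/(AUC_iv/D_iv) = (1534.35/50)/(760/20) = 30.687/38 = 0.8076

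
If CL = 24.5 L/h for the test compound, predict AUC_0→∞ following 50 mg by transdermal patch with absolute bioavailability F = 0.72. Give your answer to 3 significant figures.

AUC = 1.47 mg/L·h

AUC_0→∞ = F × Dose / CL
        = 0.72 × 50 / 24.5 = 1.46939 mg/L·h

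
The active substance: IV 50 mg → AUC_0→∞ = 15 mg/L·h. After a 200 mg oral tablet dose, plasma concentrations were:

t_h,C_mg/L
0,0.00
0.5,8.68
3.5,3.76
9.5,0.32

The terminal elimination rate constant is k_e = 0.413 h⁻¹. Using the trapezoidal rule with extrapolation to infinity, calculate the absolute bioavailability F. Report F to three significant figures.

F = 0.564

Trapezoidal AUC_0→9.5 (oral tablet):
  [0→0.5]: (0.00+8.68)/2 × 0.5 = 2.17
  [0.5→3.5]: (8.68+3.76)/2 × 3 = 18.66
  [3.5→9.5]: (3.76+0.32)/2 × 6 = 12.24
  Sum = 33.07 mg/L·h
Tail: C_last/k_e = 0.32/0.413 = 0.775
AUC_0→∞ (oral tablet) = 33.07 + 0.775 = 33.845 mg/L·h
F = (AUC_ev/D_ev)/(AUC_iv/D_iv) = (33.845/200)/(15/50) = 0.169225/0.3 = 0.5641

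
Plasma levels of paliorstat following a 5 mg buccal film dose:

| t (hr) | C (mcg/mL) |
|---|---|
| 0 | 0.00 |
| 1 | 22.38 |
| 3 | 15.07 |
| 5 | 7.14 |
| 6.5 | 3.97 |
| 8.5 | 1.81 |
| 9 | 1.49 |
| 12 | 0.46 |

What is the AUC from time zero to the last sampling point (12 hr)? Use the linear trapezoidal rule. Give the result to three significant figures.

Trapezoidal AUC_0→12:
  [0→1]: (0.00+22.38)/2 × 1 = 11.19
  [1→3]: (22.38+15.07)/2 × 2 = 37.45
  [3→5]: (15.07+7.14)/2 × 2 = 22.21
  [5→6.5]: (7.14+3.97)/2 × 1.5 = 8.3325
  [6.5→8.5]: (3.97+1.81)/2 × 2 = 5.78
  [8.5→9]: (1.81+1.49)/2 × 0.5 = 0.825
  [9→12]: (1.49+0.46)/2 × 3 = 2.925
  Sum = 88.7125 mcg/mL·hr

AUC = 88.7 mcg/mL·hr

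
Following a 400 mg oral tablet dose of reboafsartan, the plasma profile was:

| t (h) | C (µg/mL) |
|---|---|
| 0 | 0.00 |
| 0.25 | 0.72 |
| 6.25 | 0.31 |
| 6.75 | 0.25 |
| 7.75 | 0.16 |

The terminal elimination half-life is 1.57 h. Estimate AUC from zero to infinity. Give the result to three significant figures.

AUC = 3.89 µg/mL·h

Trapezoidal AUC_0→7.75:
  [0→0.25]: (0.00+0.72)/2 × 0.25 = 0.09
  [0.25→6.25]: (0.72+0.31)/2 × 6 = 3.09
  [6.25→6.75]: (0.31+0.25)/2 × 0.5 = 0.14
  [6.75→7.75]: (0.25+0.16)/2 × 1 = 0.205
  Sum = 3.525 µg/mL·h
k_e = ln2 / t½ = 0.693147 / 1.57 = 0.4415 h^-1
Extrapolated tail: C_last / k_e = 0.16 / 0.4415 = 0.362
AUC_0→∞ = 3.525 + 0.362 = 3.887 µg/mL·h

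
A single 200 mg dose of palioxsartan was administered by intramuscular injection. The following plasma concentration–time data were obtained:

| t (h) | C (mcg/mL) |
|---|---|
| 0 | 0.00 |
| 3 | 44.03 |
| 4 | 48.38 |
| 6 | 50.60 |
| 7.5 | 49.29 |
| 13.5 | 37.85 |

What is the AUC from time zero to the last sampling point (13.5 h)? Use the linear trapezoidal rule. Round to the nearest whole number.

AUC = 548 mcg/mL·h

Trapezoidal AUC_0→13.5:
  [0→3]: (0.00+44.03)/2 × 3 = 66.045
  [3→4]: (44.03+48.38)/2 × 1 = 46.205
  [4→6]: (48.38+50.60)/2 × 2 = 98.98
  [6→7.5]: (50.60+49.29)/2 × 1.5 = 74.9175
  [7.5→13.5]: (49.29+37.85)/2 × 6 = 261.42
  Sum = 547.5675 mcg/mL·h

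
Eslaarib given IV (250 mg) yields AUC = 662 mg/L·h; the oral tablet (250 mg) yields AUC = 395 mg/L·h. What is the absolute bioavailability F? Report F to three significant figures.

F = (AUC_ev / D_ev) / (AUC_iv / D_iv)
  = (395/250) / (662/250)
  = 1.58 / 2.648 = 0.5967

F = 0.597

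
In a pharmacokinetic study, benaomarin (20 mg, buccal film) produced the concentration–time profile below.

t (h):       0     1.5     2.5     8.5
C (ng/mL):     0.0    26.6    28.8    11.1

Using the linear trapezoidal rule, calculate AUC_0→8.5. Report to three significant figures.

Trapezoidal AUC_0→8.5:
  [0→1.5]: (0.0+26.6)/2 × 1.5 = 19.95
  [1.5→2.5]: (26.6+28.8)/2 × 1 = 27.7
  [2.5→8.5]: (28.8+11.1)/2 × 6 = 119.7
  Sum = 167.35 ng/mL·h

AUC = 167 ng/mL·h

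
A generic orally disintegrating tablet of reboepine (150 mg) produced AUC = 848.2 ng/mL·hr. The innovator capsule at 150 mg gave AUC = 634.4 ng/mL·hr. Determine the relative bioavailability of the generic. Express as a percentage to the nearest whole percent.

F_rel = 134%

F_rel = (AUC_test/D_test) / (AUC_ref/D_ref)
      = (848.2/150) / (634.4/150)
      = 5.65467 / 4.22933 = 1.3370 = 133.70%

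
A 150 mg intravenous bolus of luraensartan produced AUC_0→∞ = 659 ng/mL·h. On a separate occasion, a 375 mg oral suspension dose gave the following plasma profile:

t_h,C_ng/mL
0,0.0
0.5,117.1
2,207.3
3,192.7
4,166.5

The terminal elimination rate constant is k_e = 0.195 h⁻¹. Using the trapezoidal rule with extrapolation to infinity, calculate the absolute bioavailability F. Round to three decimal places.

Trapezoidal AUC_0→4 (oral suspension):
  [0→0.5]: (0.0+117.1)/2 × 0.5 = 29.275
  [0.5→2]: (117.1+207.3)/2 × 1.5 = 243.3
  [2→3]: (207.3+192.7)/2 × 1 = 200.0
  [3→4]: (192.7+166.5)/2 × 1 = 179.6
  Sum = 652.175 ng/mL·h
Tail: C_last/k_e = 166.5/0.195 = 853.846
AUC_0→∞ (oral suspension) = 652.175 + 853.846 = 1506.021 ng/mL·h
F = (AUC_ev/D_ev)/(AUC_iv/D_iv) = (1506.021/375)/(659/150) = 4.016056/4.39333 = 0.9141

F = 0.914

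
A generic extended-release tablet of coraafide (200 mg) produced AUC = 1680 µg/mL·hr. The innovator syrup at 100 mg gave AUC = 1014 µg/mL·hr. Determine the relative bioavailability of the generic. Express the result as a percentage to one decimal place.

F_rel = 82.8%

F_rel = (AUC_test/D_test) / (AUC_ref/D_ref)
      = (1680/200) / (1014/100)
      = 8.4 / 10.14 = 0.8284 = 82.84%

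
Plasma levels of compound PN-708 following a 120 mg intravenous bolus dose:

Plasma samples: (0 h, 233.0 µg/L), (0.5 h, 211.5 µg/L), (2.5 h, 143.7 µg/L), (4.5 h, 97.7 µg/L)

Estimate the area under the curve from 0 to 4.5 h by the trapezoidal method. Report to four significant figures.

Trapezoidal AUC_0→4.5:
  [0→0.5]: (233.0+211.5)/2 × 0.5 = 111.125
  [0.5→2.5]: (211.5+143.7)/2 × 2 = 355.2
  [2.5→4.5]: (143.7+97.7)/2 × 2 = 241.4
  Sum = 707.725 µg/L·h

AUC = 707.7 µg/L·h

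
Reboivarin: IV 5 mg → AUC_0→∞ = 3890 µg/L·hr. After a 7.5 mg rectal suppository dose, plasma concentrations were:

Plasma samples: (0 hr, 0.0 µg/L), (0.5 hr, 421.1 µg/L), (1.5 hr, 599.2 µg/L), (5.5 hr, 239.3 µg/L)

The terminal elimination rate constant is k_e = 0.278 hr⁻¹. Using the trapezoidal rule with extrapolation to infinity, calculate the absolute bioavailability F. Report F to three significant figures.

Trapezoidal AUC_0→5.5 (rectal suppository):
  [0→0.5]: (0.0+421.1)/2 × 0.5 = 105.275
  [0.5→1.5]: (421.1+599.2)/2 × 1 = 510.15
  [1.5→5.5]: (599.2+239.3)/2 × 4 = 1677.0
  Sum = 2292.425 µg/L·hr
Tail: C_last/k_e = 239.3/0.278 = 860.791
AUC_0→∞ (rectal suppository) = 2292.425 + 860.791 = 3153.216 µg/L·hr
F = (AUC_ev/D_ev)/(AUC_iv/D_iv) = (3153.216/7.5)/(3890/5) = 420.4288/778 = 0.5404

F = 0.540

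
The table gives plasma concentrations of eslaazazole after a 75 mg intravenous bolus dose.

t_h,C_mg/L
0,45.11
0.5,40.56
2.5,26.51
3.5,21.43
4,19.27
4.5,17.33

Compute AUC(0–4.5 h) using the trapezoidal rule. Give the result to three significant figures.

AUC = 132 mg/L·h

Trapezoidal AUC_0→4.5:
  [0→0.5]: (45.11+40.56)/2 × 0.5 = 21.4175
  [0.5→2.5]: (40.56+26.51)/2 × 2 = 67.07
  [2.5→3.5]: (26.51+21.43)/2 × 1 = 23.97
  [3.5→4]: (21.43+19.27)/2 × 0.5 = 10.175
  [4→4.5]: (19.27+17.33)/2 × 0.5 = 9.15
  Sum = 131.7825 mg/L·h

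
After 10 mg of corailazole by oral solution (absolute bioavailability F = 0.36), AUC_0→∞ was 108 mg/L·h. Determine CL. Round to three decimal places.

CL = F × Dose / AUC_0→∞
   = 0.36 × 10 / 108 = 0.0333333 L/h

CL = 0.033 L/h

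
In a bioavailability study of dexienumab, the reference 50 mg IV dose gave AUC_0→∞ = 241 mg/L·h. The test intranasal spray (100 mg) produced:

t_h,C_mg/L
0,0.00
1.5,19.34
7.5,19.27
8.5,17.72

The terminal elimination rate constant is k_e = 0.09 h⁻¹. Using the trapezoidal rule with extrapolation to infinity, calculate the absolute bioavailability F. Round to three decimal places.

F = 0.717

Trapezoidal AUC_0→8.5 (intranasal spray):
  [0→1.5]: (0.00+19.34)/2 × 1.5 = 14.505
  [1.5→7.5]: (19.34+19.27)/2 × 6 = 115.83
  [7.5→8.5]: (19.27+17.72)/2 × 1 = 18.495
  Sum = 148.83 mg/L·h
Tail: C_last/k_e = 17.72/0.09 = 196.889
AUC_0→∞ (intranasal spray) = 148.83 + 196.889 = 345.719 mg/L·h
F = (AUC_ev/D_ev)/(AUC_iv/D_iv) = (345.719/100)/(241/50) = 3.45719/4.82 = 0.7173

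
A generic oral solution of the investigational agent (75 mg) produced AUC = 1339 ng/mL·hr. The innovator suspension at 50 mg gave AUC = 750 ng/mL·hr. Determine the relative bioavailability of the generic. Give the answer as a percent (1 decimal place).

F_rel = 119.0%

F_rel = (AUC_test/D_test) / (AUC_ref/D_ref)
      = (1339/75) / (750/50)
      = 17.8533 / 15 = 1.1902 = 119.02%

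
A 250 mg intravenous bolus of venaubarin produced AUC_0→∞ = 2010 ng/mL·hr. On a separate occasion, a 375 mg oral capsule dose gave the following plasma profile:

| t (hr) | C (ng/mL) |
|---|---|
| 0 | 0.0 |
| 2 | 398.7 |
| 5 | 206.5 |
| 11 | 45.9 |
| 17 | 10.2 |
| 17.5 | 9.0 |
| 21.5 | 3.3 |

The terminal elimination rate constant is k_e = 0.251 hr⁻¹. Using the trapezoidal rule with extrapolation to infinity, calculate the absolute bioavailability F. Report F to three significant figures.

Trapezoidal AUC_0→21.5 (oral capsule):
  [0→2]: (0.0+398.7)/2 × 2 = 398.7
  [2→5]: (398.7+206.5)/2 × 3 = 907.8
  [5→11]: (206.5+45.9)/2 × 6 = 757.2
  [11→17]: (45.9+10.2)/2 × 6 = 168.3
  [17→17.5]: (10.2+9.0)/2 × 0.5 = 4.8
  [17.5→21.5]: (9.0+3.3)/2 × 4 = 24.6
  Sum = 2261.4 ng/mL·hr
Tail: C_last/k_e = 3.3/0.251 = 13.147
AUC_0→∞ (oral capsule) = 2261.4 + 13.147 = 2274.547 ng/mL·hr
F = (AUC_ev/D_ev)/(AUC_iv/D_iv) = (2274.547/375)/(2010/250) = 6.06546/8.04 = 0.7544

F = 0.754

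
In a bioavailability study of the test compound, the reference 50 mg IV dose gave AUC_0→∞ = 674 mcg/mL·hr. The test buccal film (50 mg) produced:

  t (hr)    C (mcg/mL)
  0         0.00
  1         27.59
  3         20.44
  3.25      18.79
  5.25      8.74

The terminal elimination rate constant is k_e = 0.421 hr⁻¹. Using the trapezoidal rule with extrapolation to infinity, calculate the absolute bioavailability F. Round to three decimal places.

F = 0.171

Trapezoidal AUC_0→5.25 (buccal film):
  [0→1]: (0.00+27.59)/2 × 1 = 13.795
  [1→3]: (27.59+20.44)/2 × 2 = 48.03
  [3→3.25]: (20.44+18.79)/2 × 0.25 = 4.90375
  [3.25→5.25]: (18.79+8.74)/2 × 2 = 27.53
  Sum = 94.25875 mcg/mL·hr
Tail: C_last/k_e = 8.74/0.421 = 20.760
AUC_0→∞ (buccal film) = 94.25875 + 20.760 = 115.01875 mcg/mL·hr
F = (AUC_ev/D_ev)/(AUC_iv/D_iv) = (115.01875/50)/(674/50) = 2.300375/13.48 = 0.1707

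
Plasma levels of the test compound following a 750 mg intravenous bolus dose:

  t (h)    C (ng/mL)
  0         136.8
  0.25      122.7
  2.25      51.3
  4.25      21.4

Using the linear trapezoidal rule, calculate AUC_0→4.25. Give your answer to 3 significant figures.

AUC = 279 ng/mL·h

Trapezoidal AUC_0→4.25:
  [0→0.25]: (136.8+122.7)/2 × 0.25 = 32.4375
  [0.25→2.25]: (122.7+51.3)/2 × 2 = 174.0
  [2.25→4.25]: (51.3+21.4)/2 × 2 = 72.7
  Sum = 279.1375 ng/mL·h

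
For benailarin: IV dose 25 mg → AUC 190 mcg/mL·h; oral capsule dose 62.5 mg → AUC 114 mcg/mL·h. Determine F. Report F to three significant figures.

F = (AUC_ev / D_ev) / (AUC_iv / D_iv)
  = (114/62.5) / (190/25)
  = 1.824 / 7.6 = 0.2400

F = 0.240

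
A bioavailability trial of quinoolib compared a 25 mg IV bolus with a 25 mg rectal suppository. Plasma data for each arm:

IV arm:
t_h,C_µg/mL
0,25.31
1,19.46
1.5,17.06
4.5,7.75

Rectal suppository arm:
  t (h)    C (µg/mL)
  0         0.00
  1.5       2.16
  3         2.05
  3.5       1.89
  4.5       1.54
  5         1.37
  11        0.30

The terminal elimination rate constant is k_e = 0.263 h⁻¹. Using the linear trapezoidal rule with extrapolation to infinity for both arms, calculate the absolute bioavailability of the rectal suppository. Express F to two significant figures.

Trapezoidal AUC_0→4.5 (IV):
  [0→1]: (25.31+19.46)/2 × 1 = 22.385
  [1→1.5]: (19.46+17.06)/2 × 0.5 = 9.13
  [1.5→4.5]: (17.06+7.75)/2 × 3 = 37.215
  Sum = 68.73 µg/mL·h
IV tail: 7.75/0.263 = 29.468; AUC_iv,0→∞ = 68.73 + 29.468 = 98.198 µg/mL·h
Trapezoidal AUC_0→11 (rectal suppository):
  [0→1.5]: (0.00+2.16)/2 × 1.5 = 1.62
  [1.5→3]: (2.16+2.05)/2 × 1.5 = 3.1575
  [3→3.5]: (2.05+1.89)/2 × 0.5 = 0.985
  [3.5→4.5]: (1.89+1.54)/2 × 1 = 1.715
  [4.5→5]: (1.54+1.37)/2 × 0.5 = 0.7275
  [5→11]: (1.37+0.30)/2 × 6 = 5.01
  Sum = 13.215 µg/mL·h
rectal suppository tail: 0.30/0.263 = 1.141; AUC_ev,0→∞ = 13.215 + 1.141 = 14.356 µg/mL·h
F = (AUC_ev/D_ev)/(AUC_iv/D_iv) = (14.356/25)/(98.198/25) = 0.57424/3.92792 = 0.1462

F = 0.15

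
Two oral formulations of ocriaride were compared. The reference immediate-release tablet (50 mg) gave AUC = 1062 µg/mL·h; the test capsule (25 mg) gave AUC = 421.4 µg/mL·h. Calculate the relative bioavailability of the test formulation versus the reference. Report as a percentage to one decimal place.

F_rel = 79.4%

F_rel = (AUC_test/D_test) / (AUC_ref/D_ref)
      = (421.4/25) / (1062/50)
      = 16.856 / 21.24 = 0.7936 = 79.36%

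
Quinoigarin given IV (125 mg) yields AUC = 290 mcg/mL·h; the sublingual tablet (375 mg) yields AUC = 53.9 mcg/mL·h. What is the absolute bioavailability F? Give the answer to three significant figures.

F = (AUC_ev / D_ev) / (AUC_iv / D_iv)
  = (53.9/375) / (290/125)
  = 0.143733 / 2.32 = 0.0620

F = 0.0620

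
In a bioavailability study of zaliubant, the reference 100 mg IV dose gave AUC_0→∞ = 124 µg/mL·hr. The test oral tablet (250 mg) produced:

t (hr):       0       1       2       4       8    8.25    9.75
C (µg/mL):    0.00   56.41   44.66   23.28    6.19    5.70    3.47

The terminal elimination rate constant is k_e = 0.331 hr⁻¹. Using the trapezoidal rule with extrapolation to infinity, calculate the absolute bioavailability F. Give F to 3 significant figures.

Trapezoidal AUC_0→9.75 (oral tablet):
  [0→1]: (0.00+56.41)/2 × 1 = 28.205
  [1→2]: (56.41+44.66)/2 × 1 = 50.535
  [2→4]: (44.66+23.28)/2 × 2 = 67.94
  [4→8]: (23.28+6.19)/2 × 4 = 58.94
  [8→8.25]: (6.19+5.70)/2 × 0.25 = 1.48625
  [8.25→9.75]: (5.70+3.47)/2 × 1.5 = 6.8775
  Sum = 213.98375 µg/mL·hr
Tail: C_last/k_e = 3.47/0.331 = 10.483
AUC_0→∞ (oral tablet) = 213.98375 + 10.483 = 224.46675 µg/mL·hr
F = (AUC_ev/D_ev)/(AUC_iv/D_iv) = (224.46675/250)/(124/100) = 0.897867/1.24 = 0.7241

F = 0.724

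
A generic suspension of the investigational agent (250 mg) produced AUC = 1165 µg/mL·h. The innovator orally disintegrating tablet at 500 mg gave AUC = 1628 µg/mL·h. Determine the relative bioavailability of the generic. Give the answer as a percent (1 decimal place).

F_rel = 143.1%

F_rel = (AUC_test/D_test) / (AUC_ref/D_ref)
      = (1165/250) / (1628/500)
      = 4.66 / 3.256 = 1.4312 = 143.12%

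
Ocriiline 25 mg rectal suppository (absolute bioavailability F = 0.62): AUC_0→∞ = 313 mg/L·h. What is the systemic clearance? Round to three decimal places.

CL = F × Dose / AUC_0→∞
   = 0.62 × 25 / 313 = 0.0495208 L/h

CL = 0.050 L/h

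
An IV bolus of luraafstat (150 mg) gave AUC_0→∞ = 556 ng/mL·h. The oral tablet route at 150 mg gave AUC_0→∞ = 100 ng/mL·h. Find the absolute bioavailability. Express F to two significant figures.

F = (AUC_ev / D_ev) / (AUC_iv / D_iv)
  = (100/150) / (556/150)
  = 0.666667 / 3.70667 = 0.1799

F = 0.18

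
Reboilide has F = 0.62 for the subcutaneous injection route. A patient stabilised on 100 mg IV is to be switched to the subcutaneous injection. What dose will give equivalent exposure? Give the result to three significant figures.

For equal systemic exposure: F × D_ev = D_iv
D_ev = D_iv / F = 100 / 0.62 = 161.29 mg

D_subcutaneous = 161 mg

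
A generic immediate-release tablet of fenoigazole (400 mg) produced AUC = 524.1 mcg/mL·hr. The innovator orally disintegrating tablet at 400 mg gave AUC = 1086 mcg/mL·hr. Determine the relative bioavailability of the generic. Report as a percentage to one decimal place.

F_rel = 48.3%

F_rel = (AUC_test/D_test) / (AUC_ref/D_ref)
      = (524.1/400) / (1086/400)
      = 1.31025 / 2.715 = 0.4826 = 48.26%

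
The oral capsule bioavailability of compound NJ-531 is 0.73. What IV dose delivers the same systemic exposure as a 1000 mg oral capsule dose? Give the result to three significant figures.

D_iv = 730 mg

Systemic exposure from an extravascular dose = F × D_ev, so the equivalent IV dose is F × D_ev.
D_iv = F × D_ev = 0.73 × 1000 = 730 mg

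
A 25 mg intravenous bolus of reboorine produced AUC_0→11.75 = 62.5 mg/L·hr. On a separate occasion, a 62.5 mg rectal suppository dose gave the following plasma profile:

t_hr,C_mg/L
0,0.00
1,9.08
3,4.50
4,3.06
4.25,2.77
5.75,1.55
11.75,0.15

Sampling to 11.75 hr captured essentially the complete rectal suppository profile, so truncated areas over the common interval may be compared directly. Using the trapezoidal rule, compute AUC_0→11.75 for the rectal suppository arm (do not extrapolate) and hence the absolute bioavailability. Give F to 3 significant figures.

Trapezoidal AUC_0→11.75 (rectal suppository):
  [0→1]: (0.00+9.08)/2 × 1 = 4.54
  [1→3]: (9.08+4.50)/2 × 2 = 13.58
  [3→4]: (4.50+3.06)/2 × 1 = 3.78
  [4→4.25]: (3.06+2.77)/2 × 0.25 = 0.72875
  [4.25→5.75]: (2.77+1.55)/2 × 1.5 = 3.24
  [5.75→11.75]: (1.55+0.15)/2 × 6 = 5.1
  Sum = 30.96875 mg/L·hr
F = (AUC_ev/D_ev)/(AUC_iv/D_iv) = (30.96875/62.5)/(62.5/25) = 0.4955/2.5 = 0.1982

F = 0.198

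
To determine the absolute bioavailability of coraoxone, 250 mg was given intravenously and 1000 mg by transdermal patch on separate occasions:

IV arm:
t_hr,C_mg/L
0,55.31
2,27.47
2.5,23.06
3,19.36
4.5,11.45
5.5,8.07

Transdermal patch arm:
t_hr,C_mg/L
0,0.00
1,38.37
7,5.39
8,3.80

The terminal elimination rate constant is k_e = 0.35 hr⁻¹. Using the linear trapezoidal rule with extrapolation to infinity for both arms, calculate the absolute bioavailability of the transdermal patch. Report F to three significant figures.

Trapezoidal AUC_0→5.5 (IV):
  [0→2]: (55.31+27.47)/2 × 2 = 82.78
  [2→2.5]: (27.47+23.06)/2 × 0.5 = 12.6325
  [2.5→3]: (23.06+19.36)/2 × 0.5 = 10.605
  [3→4.5]: (19.36+11.45)/2 × 1.5 = 23.1075
  [4.5→5.5]: (11.45+8.07)/2 × 1 = 9.76
  Sum = 138.885 mg/L·hr
IV tail: 8.07/0.35 = 23.057; AUC_iv,0→∞ = 138.885 + 23.057 = 161.942 mg/L·hr
Trapezoidal AUC_0→8 (transdermal patch):
  [0→1]: (0.00+38.37)/2 × 1 = 19.185
  [1→7]: (38.37+5.39)/2 × 6 = 131.28
  [7→8]: (5.39+3.80)/2 × 1 = 4.595
  Sum = 155.06 mg/L·hr
transdermal patch tail: 3.80/0.35 = 10.857; AUC_ev,0→∞ = 155.06 + 10.857 = 165.917 mg/L·hr
F = (AUC_ev/D_ev)/(AUC_iv/D_iv) = (165.917/1000)/(161.942/250) = 0.165917/0.647768 = 0.2561

F = 0.256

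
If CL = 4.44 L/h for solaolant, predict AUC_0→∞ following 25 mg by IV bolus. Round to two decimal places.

AUC_0→∞ = Dose_iv / CL
        = 25 / 4.44 = 5.63063 mg/L·h

AUC = 5.63 mg/L·h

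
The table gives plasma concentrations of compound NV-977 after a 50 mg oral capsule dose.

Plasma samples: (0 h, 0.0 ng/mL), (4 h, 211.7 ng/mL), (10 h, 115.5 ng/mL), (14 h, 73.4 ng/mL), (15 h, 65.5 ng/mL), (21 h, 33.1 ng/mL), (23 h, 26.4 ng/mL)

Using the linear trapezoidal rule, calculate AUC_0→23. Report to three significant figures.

Trapezoidal AUC_0→23:
  [0→4]: (0.0+211.7)/2 × 4 = 423.4
  [4→10]: (211.7+115.5)/2 × 6 = 981.6
  [10→14]: (115.5+73.4)/2 × 4 = 377.8
  [14→15]: (73.4+65.5)/2 × 1 = 69.45
  [15→21]: (65.5+33.1)/2 × 6 = 295.8
  [21→23]: (33.1+26.4)/2 × 2 = 59.5
  Sum = 2207.55 ng/mL·h

AUC = 2210 ng/mL·h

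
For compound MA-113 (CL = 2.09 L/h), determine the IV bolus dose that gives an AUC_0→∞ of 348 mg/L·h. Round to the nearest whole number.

Dose_iv = CL × AUC_0→∞
     = 2.09 × 348 = 727.32 mg

Dose = 727 mg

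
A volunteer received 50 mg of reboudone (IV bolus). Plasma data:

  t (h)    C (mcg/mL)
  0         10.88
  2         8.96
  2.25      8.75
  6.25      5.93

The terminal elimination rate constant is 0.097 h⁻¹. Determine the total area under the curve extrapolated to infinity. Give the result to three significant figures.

AUC = 113 mcg/mL·h

Trapezoidal AUC_0→6.25:
  [0→2]: (10.88+8.96)/2 × 2 = 19.84
  [2→2.25]: (8.96+8.75)/2 × 0.25 = 2.21375
  [2.25→6.25]: (8.75+5.93)/2 × 4 = 29.36
  Sum = 51.41375 mcg/mL·h
Extrapolated tail: C_last / k_e = 5.93 / 0.097 = 61.134
AUC_0→∞ = 51.41375 + 61.134 = 112.54775 mcg/mL·h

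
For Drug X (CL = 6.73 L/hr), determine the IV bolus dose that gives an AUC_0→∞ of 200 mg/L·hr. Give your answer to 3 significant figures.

Dose = 1350 mg

Dose_iv = CL × AUC_0→∞
     = 6.73 × 200 = 1346 mg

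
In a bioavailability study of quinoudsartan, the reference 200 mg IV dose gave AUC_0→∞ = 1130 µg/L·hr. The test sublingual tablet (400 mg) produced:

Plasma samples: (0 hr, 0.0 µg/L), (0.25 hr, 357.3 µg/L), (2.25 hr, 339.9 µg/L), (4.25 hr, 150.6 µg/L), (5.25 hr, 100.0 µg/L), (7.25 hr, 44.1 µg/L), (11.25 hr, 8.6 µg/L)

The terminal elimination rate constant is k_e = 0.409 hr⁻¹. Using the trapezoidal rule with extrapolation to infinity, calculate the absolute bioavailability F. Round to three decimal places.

Trapezoidal AUC_0→11.25 (sublingual tablet):
  [0→0.25]: (0.0+357.3)/2 × 0.25 = 44.6625
  [0.25→2.25]: (357.3+339.9)/2 × 2 = 697.2
  [2.25→4.25]: (339.9+150.6)/2 × 2 = 490.5
  [4.25→5.25]: (150.6+100.0)/2 × 1 = 125.3
  [5.25→7.25]: (100.0+44.1)/2 × 2 = 144.1
  [7.25→11.25]: (44.1+8.6)/2 × 4 = 105.4
  Sum = 1607.1625 µg/L·hr
Tail: C_last/k_e = 8.6/0.409 = 21.027
AUC_0→∞ (sublingual tablet) = 1607.1625 + 21.027 = 1628.1895 µg/L·hr
F = (AUC_ev/D_ev)/(AUC_iv/D_iv) = (1628.1895/400)/(1130/200) = 4.07047/5.65 = 0.7204

F = 0.720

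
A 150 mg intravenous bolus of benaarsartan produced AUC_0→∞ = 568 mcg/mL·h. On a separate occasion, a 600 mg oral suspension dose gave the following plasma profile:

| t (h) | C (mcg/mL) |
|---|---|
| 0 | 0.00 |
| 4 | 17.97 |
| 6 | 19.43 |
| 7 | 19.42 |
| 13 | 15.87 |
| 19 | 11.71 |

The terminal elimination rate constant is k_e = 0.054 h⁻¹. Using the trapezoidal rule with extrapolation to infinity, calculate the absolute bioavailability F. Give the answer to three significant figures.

F = 0.219

Trapezoidal AUC_0→19 (oral suspension):
  [0→4]: (0.00+17.97)/2 × 4 = 35.94
  [4→6]: (17.97+19.43)/2 × 2 = 37.4
  [6→7]: (19.43+19.42)/2 × 1 = 19.425
  [7→13]: (19.42+15.87)/2 × 6 = 105.87
  [13→19]: (15.87+11.71)/2 × 6 = 82.74
  Sum = 281.375 mcg/mL·h
Tail: C_last/k_e = 11.71/0.054 = 216.852
AUC_0→∞ (oral suspension) = 281.375 + 216.852 = 498.227 mcg/mL·h
F = (AUC_ev/D_ev)/(AUC_iv/D_iv) = (498.227/600)/(568/150) = 0.830378/3.78667 = 0.2193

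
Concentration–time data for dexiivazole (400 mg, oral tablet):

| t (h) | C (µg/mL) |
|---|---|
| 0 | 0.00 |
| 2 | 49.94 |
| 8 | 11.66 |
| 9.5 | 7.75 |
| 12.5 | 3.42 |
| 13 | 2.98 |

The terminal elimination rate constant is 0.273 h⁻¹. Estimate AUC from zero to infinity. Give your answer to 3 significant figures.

AUC = 279 µg/mL·h

Trapezoidal AUC_0→13:
  [0→2]: (0.00+49.94)/2 × 2 = 49.94
  [2→8]: (49.94+11.66)/2 × 6 = 184.8
  [8→9.5]: (11.66+7.75)/2 × 1.5 = 14.5575
  [9.5→12.5]: (7.75+3.42)/2 × 3 = 16.755
  [12.5→13]: (3.42+2.98)/2 × 0.5 = 1.6
  Sum = 267.6525 µg/mL·h
Extrapolated tail: C_last / k_e = 2.98 / 0.273 = 10.916
AUC_0→∞ = 267.6525 + 10.916 = 278.5685 µg/mL·h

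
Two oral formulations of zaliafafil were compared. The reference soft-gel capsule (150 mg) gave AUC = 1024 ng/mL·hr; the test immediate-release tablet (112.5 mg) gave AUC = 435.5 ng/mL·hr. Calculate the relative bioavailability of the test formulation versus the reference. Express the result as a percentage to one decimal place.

F_rel = (AUC_test/D_test) / (AUC_ref/D_ref)
      = (435.5/112.5) / (1024/150)
      = 3.87111 / 6.82667 = 0.5671 = 56.71%

F_rel = 56.7%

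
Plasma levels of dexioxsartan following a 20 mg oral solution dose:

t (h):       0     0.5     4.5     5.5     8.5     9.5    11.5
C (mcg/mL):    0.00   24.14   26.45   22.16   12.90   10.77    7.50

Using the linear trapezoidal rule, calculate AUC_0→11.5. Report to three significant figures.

AUC = 214 mcg/mL·h

Trapezoidal AUC_0→11.5:
  [0→0.5]: (0.00+24.14)/2 × 0.5 = 6.035
  [0.5→4.5]: (24.14+26.45)/2 × 4 = 101.18
  [4.5→5.5]: (26.45+22.16)/2 × 1 = 24.305
  [5.5→8.5]: (22.16+12.90)/2 × 3 = 52.59
  [8.5→9.5]: (12.90+10.77)/2 × 1 = 11.835
  [9.5→11.5]: (10.77+7.50)/2 × 2 = 18.27
  Sum = 214.215 mcg/mL·h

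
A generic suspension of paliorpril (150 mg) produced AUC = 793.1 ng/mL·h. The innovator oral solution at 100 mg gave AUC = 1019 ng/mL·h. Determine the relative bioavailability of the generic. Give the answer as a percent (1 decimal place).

F_rel = (AUC_test/D_test) / (AUC_ref/D_ref)
      = (793.1/150) / (1019/100)
      = 5.28733 / 10.19 = 0.5189 = 51.89%

F_rel = 51.9%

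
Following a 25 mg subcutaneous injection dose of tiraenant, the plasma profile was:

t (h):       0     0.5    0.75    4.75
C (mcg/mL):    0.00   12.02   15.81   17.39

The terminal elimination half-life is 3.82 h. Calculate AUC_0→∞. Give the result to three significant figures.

Trapezoidal AUC_0→4.75:
  [0→0.5]: (0.00+12.02)/2 × 0.5 = 3.005
  [0.5→0.75]: (12.02+15.81)/2 × 0.25 = 3.47875
  [0.75→4.75]: (15.81+17.39)/2 × 4 = 66.4
  Sum = 72.88375 mcg/mL·h
k_e = ln2 / t½ = 0.693147 / 3.82 = 0.1815 h^-1
Extrapolated tail: C_last / k_e = 17.39 / 0.1815 = 95.813
AUC_0→∞ = 72.88375 + 95.813 = 168.69675 mcg/mL·h

AUC = 169 mcg/mL·h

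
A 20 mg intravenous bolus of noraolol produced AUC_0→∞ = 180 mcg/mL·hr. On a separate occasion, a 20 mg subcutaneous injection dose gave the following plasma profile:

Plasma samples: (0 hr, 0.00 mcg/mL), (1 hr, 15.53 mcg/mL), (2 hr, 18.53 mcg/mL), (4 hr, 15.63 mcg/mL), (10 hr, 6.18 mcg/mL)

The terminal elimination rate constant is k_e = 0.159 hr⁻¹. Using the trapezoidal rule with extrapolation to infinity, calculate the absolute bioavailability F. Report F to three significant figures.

Trapezoidal AUC_0→10 (subcutaneous injection):
  [0→1]: (0.00+15.53)/2 × 1 = 7.765
  [1→2]: (15.53+18.53)/2 × 1 = 17.03
  [2→4]: (18.53+15.63)/2 × 2 = 34.16
  [4→10]: (15.63+6.18)/2 × 6 = 65.43
  Sum = 124.385 mcg/mL·hr
Tail: C_last/k_e = 6.18/0.159 = 38.868
AUC_0→∞ (subcutaneous injection) = 124.385 + 38.868 = 163.253 mcg/mL·hr
F = (AUC_ev/D_ev)/(AUC_iv/D_iv) = (163.253/20)/(180/20) = 8.16265/9 = 0.9070

F = 0.907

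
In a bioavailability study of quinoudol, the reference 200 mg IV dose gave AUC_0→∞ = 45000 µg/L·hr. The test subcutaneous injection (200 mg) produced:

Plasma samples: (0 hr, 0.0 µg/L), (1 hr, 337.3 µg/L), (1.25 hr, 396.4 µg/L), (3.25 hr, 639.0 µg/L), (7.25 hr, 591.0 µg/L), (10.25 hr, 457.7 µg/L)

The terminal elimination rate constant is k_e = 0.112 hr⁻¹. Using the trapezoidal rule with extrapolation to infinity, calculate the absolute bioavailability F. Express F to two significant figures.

Trapezoidal AUC_0→10.25 (subcutaneous injection):
  [0→1]: (0.0+337.3)/2 × 1 = 168.65
  [1→1.25]: (337.3+396.4)/2 × 0.25 = 91.7125
  [1.25→3.25]: (396.4+639.0)/2 × 2 = 1035.4
  [3.25→7.25]: (639.0+591.0)/2 × 4 = 2460.0
  [7.25→10.25]: (591.0+457.7)/2 × 3 = 1573.05
  Sum = 5328.8125 µg/L·hr
Tail: C_last/k_e = 457.7/0.112 = 4086.607
AUC_0→∞ (subcutaneous injection) = 5328.8125 + 4086.607 = 9415.4195 µg/L·hr
F = (AUC_ev/D_ev)/(AUC_iv/D_iv) = (9415.4195/200)/(45000/200) = 47.0771/225 = 0.2092

F = 0.21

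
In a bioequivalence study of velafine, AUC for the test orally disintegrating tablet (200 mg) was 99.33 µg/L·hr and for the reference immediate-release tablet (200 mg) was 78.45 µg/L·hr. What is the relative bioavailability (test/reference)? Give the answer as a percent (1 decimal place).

F_rel = (AUC_test/D_test) / (AUC_ref/D_ref)
      = (99.33/200) / (78.45/200)
      = 0.49665 / 0.39225 = 1.2662 = 126.62%

F_rel = 126.6%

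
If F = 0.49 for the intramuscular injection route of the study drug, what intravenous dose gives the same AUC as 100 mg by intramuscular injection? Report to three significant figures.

Systemic exposure from an extravascular dose = F × D_ev, so the equivalent IV dose is F × D_ev.
D_iv = F × D_ev = 0.49 × 100 = 49 mg

D_iv = 49.0 mg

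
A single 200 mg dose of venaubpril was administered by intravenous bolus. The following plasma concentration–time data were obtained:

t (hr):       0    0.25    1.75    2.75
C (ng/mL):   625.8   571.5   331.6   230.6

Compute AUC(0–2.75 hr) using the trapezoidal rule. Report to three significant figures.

AUC = 1110 ng/mL·hr

Trapezoidal AUC_0→2.75:
  [0→0.25]: (625.8+571.5)/2 × 0.25 = 149.6625
  [0.25→1.75]: (571.5+331.6)/2 × 1.5 = 677.325
  [1.75→2.75]: (331.6+230.6)/2 × 1 = 281.1
  Sum = 1108.0875 ng/mL·hr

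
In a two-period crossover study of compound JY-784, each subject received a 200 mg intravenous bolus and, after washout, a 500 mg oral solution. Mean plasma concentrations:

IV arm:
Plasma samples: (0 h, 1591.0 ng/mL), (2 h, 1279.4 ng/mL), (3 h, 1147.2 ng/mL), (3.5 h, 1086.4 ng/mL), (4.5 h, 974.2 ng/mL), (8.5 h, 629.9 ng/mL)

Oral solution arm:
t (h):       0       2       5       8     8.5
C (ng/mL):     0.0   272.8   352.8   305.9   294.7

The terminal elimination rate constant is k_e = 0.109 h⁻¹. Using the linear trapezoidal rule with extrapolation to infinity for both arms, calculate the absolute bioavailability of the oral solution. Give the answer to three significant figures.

Trapezoidal AUC_0→8.5 (IV):
  [0→2]: (1591.0+1279.4)/2 × 2 = 2870.4
  [2→3]: (1279.4+1147.2)/2 × 1 = 1213.3
  [3→3.5]: (1147.2+1086.4)/2 × 0.5 = 558.4
  [3.5→4.5]: (1086.4+974.2)/2 × 1 = 1030.3
  [4.5→8.5]: (974.2+629.9)/2 × 4 = 3208.2
  Sum = 8880.6 ng/mL·h
IV tail: 629.9/0.109 = 5778.899; AUC_iv,0→∞ = 8880.6 + 5778.899 = 14659.499 ng/mL·h
Trapezoidal AUC_0→8.5 (oral solution):
  [0→2]: (0.0+272.8)/2 × 2 = 272.8
  [2→5]: (272.8+352.8)/2 × 3 = 938.4
  [5→8]: (352.8+305.9)/2 × 3 = 988.05
  [8→8.5]: (305.9+294.7)/2 × 0.5 = 150.15
  Sum = 2349.4 ng/mL·h
oral solution tail: 294.7/0.109 = 2703.670; AUC_ev,0→∞ = 2349.4 + 2703.670 = 5053.07 ng/mL·h
F = (AUC_ev/D_ev)/(AUC_iv/D_iv) = (5053.07/500)/(14659.499/200) = 10.10614/73.297495 = 0.1379

F = 0.138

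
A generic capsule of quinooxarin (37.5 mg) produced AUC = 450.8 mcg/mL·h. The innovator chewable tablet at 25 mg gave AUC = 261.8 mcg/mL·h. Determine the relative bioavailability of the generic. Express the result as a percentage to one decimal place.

F_rel = (AUC_test/D_test) / (AUC_ref/D_ref)
      = (450.8/37.5) / (261.8/25)
      = 12.0213 / 10.472 = 1.1479 = 114.79%

F_rel = 114.8%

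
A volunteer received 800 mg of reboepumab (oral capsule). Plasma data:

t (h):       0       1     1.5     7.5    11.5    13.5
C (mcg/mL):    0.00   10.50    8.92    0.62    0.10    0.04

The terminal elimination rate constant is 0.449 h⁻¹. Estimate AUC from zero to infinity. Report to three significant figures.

Trapezoidal AUC_0→13.5:
  [0→1]: (0.00+10.50)/2 × 1 = 5.25
  [1→1.5]: (10.50+8.92)/2 × 0.5 = 4.855
  [1.5→7.5]: (8.92+0.62)/2 × 6 = 28.62
  [7.5→11.5]: (0.62+0.10)/2 × 4 = 1.44
  [11.5→13.5]: (0.10+0.04)/2 × 2 = 0.14
  Sum = 40.305 mcg/mL·h
Extrapolated tail: C_last / k_e = 0.04 / 0.449 = 0.089
AUC_0→∞ = 40.305 + 0.089 = 40.394 mcg/mL·h

AUC = 40.4 mcg/mL·h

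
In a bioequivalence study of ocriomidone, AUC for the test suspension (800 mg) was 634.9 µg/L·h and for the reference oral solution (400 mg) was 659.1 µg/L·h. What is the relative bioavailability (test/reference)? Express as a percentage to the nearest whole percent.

F_rel = 48%

F_rel = (AUC_test/D_test) / (AUC_ref/D_ref)
      = (634.9/800) / (659.1/400)
      = 0.793625 / 1.64775 = 0.4816 = 48.16%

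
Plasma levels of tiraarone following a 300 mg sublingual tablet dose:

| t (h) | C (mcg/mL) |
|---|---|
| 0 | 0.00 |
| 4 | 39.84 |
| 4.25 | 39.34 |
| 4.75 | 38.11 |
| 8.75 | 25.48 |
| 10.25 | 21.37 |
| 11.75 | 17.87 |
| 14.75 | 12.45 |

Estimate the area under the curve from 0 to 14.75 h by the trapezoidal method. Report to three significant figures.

AUC = 346 mcg/mL·h

Trapezoidal AUC_0→14.75:
  [0→4]: (0.00+39.84)/2 × 4 = 79.68
  [4→4.25]: (39.84+39.34)/2 × 0.25 = 9.8975
  [4.25→4.75]: (39.34+38.11)/2 × 0.5 = 19.3625
  [4.75→8.75]: (38.11+25.48)/2 × 4 = 127.18
  [8.75→10.25]: (25.48+21.37)/2 × 1.5 = 35.1375
  [10.25→11.75]: (21.37+17.87)/2 × 1.5 = 29.43
  [11.75→14.75]: (17.87+12.45)/2 × 3 = 45.48
  Sum = 346.1675 mcg/mL·h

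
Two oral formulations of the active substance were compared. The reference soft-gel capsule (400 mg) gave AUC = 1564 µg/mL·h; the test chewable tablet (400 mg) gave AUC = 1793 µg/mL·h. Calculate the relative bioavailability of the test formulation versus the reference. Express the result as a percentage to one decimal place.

F_rel = 114.6%

F_rel = (AUC_test/D_test) / (AUC_ref/D_ref)
      = (1793/400) / (1564/400)
      = 4.4825 / 3.91 = 1.1464 = 114.64%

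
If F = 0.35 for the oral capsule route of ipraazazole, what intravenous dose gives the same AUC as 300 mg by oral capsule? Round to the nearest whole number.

Systemic exposure from an extravascular dose = F × D_ev, so the equivalent IV dose is F × D_ev.
D_iv = F × D_ev = 0.35 × 300 = 105 mg

D_iv = 105 mg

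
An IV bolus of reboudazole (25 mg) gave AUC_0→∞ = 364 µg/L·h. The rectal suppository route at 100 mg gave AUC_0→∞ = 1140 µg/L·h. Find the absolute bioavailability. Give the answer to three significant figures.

F = 0.783

F = (AUC_ev / D_ev) / (AUC_iv / D_iv)
  = (1140/100) / (364/25)
  = 11.4 / 14.56 = 0.7830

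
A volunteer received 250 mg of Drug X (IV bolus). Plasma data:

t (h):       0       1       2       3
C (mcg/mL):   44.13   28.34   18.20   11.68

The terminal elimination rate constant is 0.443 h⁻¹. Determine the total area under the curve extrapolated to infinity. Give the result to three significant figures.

Trapezoidal AUC_0→3:
  [0→1]: (44.13+28.34)/2 × 1 = 36.235
  [1→2]: (28.34+18.20)/2 × 1 = 23.27
  [2→3]: (18.20+11.68)/2 × 1 = 14.94
  Sum = 74.445 mcg/mL·h
Extrapolated tail: C_last / k_e = 11.68 / 0.443 = 26.366
AUC_0→∞ = 74.445 + 26.366 = 100.811 mcg/mL·h

AUC = 101 mcg/mL·h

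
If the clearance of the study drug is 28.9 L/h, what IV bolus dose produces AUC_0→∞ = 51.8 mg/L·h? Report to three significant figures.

Dose_iv = CL × AUC_0→∞
     = 28.9 × 51.8 = 1497.02 mg

Dose = 1500 mg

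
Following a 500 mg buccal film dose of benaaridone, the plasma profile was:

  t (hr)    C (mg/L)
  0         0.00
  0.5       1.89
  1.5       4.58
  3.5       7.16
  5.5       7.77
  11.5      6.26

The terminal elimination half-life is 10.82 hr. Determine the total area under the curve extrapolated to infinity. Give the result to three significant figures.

Trapezoidal AUC_0→11.5:
  [0→0.5]: (0.00+1.89)/2 × 0.5 = 0.4725
  [0.5→1.5]: (1.89+4.58)/2 × 1 = 3.235
  [1.5→3.5]: (4.58+7.16)/2 × 2 = 11.74
  [3.5→5.5]: (7.16+7.77)/2 × 2 = 14.93
  [5.5→11.5]: (7.77+6.26)/2 × 6 = 42.09
  Sum = 72.4675 mg/L·hr
k_e = ln2 / t½ = 0.693147 / 10.82 = 0.0641 hr^-1
Extrapolated tail: C_last / k_e = 6.26 / 0.0641 = 97.660
AUC_0→∞ = 72.4675 + 97.660 = 170.1275 mg/L·hr

AUC = 170 mg/L·hr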